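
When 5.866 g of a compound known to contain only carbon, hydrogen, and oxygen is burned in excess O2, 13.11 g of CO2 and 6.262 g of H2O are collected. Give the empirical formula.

mol C = 13.11 / 44.01 = 0.2979; mass C = 0.2979 × 12.01 = 3.578 g
mol H = 2 × (6.262 / 18.02) = 0.6950; mass H = 0.6950 × 1.008 = 0.7006 g
mass O = 5.866 − (4.278) = 1.588 g → mol O = 0.09924
Ratios (÷ 0.09924): C 3.002, H 7.003, O 1.000
Ratio ≈ 3:7:1, so the empirical formula is C3H7O

C3H7O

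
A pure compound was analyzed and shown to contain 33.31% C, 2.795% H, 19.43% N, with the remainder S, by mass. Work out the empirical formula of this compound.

C2H2NS

Assume 100 g: 33.31 g C, 2.795 g H, 19.43 g N, 44.465 g S.
Moles — C: 33.31 / 12.01 = 2.774 mol; H: 2.795 / 1.008 = 2.773 mol; N: 19.43 / 14.01 = 1.387 mol; S: 44.465 / 32.07 = 1.386 mol
Ratios (÷ 1.386): C 2.000, H 2.000, N 1.000, S 1.000
≈ 2:2:1:1 → C2H2NS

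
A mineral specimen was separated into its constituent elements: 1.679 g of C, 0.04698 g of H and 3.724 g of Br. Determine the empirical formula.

C: 1.679 g ÷ 12.01 g/mol = 0.1398 mol
H: 0.04698 g ÷ 1.008 g/mol = 0.04661 mol
Br: 3.724 g ÷ 79.90 g/mol = 0.04661 mol
Divide by the smallest (0.04661 mol H): C 3.000, H 1.000, Br 1.000
→ C3HBr

C3HBr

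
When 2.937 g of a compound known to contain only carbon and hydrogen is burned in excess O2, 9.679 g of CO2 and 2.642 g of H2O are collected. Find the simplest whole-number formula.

C3H4

mol C = 9.679 / 44.01 = 0.2199; mass C = 0.2199 × 12.01 = 2.641 g
mol H = 2 × (2.642 / 18.02) = 0.2932; mass H = 0.2932 × 1.008 = 0.2956 g
Divide by the smallest (0.2199 mol C): C 1.000, H 1.333
×3: C 3.00, H 4.00 → C3H4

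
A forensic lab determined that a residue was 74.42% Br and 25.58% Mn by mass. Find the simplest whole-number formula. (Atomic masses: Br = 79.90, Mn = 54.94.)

Br2Mn

Assume 100 g: 74.42 g Br, 25.58 g Mn.
n(Br) = 74.42/79.90 = 0.9314, n(Mn) = 25.58/54.94 = 0.4656
Ratios (÷ 0.4656): Br 2.000, Mn 1.000
≈ 2:1 → Br2Mn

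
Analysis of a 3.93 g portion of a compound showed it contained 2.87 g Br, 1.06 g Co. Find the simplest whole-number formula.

Br2Co

Moles — Br: 2.87 / 79.90 = 0.03592 mol; Co: 1.06 / 58.93 = 0.01799 mol
Ratios (÷ 0.01799): Br 1.997, Co 1.000
→ Br2Co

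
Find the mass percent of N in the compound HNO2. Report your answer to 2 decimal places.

29.80%

Molar mass = 1(1.008) + 1(14.01) + 2(16.00) = 47.018 g/mol
Mass of N per mole = 1 × 14.01 = 14.010 g
% N = 14.010 / 47.018 × 100 = 29.80%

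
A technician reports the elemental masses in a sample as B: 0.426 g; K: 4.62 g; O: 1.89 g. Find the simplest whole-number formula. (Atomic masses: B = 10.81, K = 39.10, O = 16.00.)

BK3O3

Moles — B: 0.426 / 10.81 = 0.03941 mol; K: 4.62 / 39.10 = 0.1182 mol; O: 1.89 / 16.00 = 0.1181 mol
Ratios (÷ 0.03941): B 1.000, K 2.998, O 2.997
→ BK3O3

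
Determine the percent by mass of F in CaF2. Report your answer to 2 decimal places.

48.67%

Molar mass = 1(40.08) + 2(19.00) = 78.080 g/mol
Mass of F per mole = 2 × 19.00 = 38.000 g
% F = 38.000 / 78.080 × 100 = 48.67%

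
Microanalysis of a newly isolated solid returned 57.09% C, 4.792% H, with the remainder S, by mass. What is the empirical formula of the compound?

C4H4S

Assume 100 g: 57.09 g C, 4.792 g H, 38.118 g S.
Moles — C: 57.09 / 12.01 = 4.754 mol; H: 4.792 / 1.008 = 4.754 mol; S: 38.118 / 32.07 = 1.189 mol
Ratios (÷ 1.189): C 3.999, H 4.000, S 1.000
Ratio ≈ 4:4:1, so the empirical formula is C4H4S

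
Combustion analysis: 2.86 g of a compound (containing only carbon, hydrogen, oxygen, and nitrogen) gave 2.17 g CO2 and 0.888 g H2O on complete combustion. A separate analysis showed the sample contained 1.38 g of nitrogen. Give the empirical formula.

mol C = 2.17 / 44.01 = 0.04931; mass C = 0.04931 × 12.01 = 0.5922 g
mol H = 2 × (0.888 / 18.02) = 0.09856; mass H = 0.09856 × 1.008 = 0.09935 g
mol N = 1.38 / 14.01 = 0.09850
mass O = 2.86 − (2.072) = 0.7885 g → mol O = 0.04928
Divide by the smallest (0.04928 mol O): C 1.001, H 2.000, N 1.999, O 1.000
≈ 1:2:2:1 → CH2N2O

CH2N2O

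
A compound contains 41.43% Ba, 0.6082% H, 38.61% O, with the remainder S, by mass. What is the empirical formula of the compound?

Assume 100 g: 41.43 g Ba, 0.6082 g H, 38.61 g O, 19.352 g S.
Ba: 41.43 g ÷ 137.33 g/mol = 0.3017 mol
H: 0.6082 g ÷ 1.008 g/mol = 0.6034 mol
O: 38.61 g ÷ 16.00 g/mol = 2.413 mol
S: 19.352 g ÷ 32.07 g/mol = 0.6034 mol
Smallest is Ba at 0.3017 mol; normalising gives Ba 1.000, H 2.000, O 7.999, S 2.000
→ BaH2O8S2

BaH2O8S2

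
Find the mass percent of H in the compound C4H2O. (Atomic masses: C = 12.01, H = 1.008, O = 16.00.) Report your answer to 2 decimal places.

3.05%

Molar mass = 4(12.01) + 2(1.008) + 1(16.00) = 66.056 g/mol
Mass of H per mole = 2 × 1.008 = 2.016 g
% H = 2.016 / 66.056 × 100 = 3.05%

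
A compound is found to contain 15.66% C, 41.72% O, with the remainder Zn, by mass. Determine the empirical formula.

C2O4Zn

Assume 100 g: 15.66 g C, 41.72 g O, 42.62 g Zn.
n(C) = 15.66/12.01 = 1.304, n(O) = 41.72/16.00 = 2.607, n(Zn) = 42.62/65.38 = 0.6519
Divide by the smallest (0.6519 mol Zn): C 2.000, O 4.000, Zn 1.000
≈ 2:4:1 → C2O4Zn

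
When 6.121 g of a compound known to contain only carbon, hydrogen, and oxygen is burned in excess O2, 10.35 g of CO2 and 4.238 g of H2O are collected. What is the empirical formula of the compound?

C4H8O3

mol C = 10.35 / 44.01 = 0.2352; mass C = 0.2352 × 12.01 = 2.824 g
mol H = 2 × (4.238 / 18.02) = 0.4704; mass H = 0.4704 × 1.008 = 0.4741 g
mass O = 6.121 − (3.299) = 2.822 g → mol O = 0.1764
Ratios (÷ 0.1764): C 1.333, H 2.666, O 1.000
Scaling by 3: C 4.00, H 8.00, O 3.00 → C4H8O3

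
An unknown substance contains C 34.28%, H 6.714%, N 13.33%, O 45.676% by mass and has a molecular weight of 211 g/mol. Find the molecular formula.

C6H14N2O6

Assume 100 g: 34.28 g C, 6.714 g H, 13.33 g N, 45.676 g O.
C: 34.28 g ÷ 12.01 g/mol = 2.854 mol
H: 6.714 g ÷ 1.008 g/mol = 6.661 mol
N: 13.33 g ÷ 14.01 g/mol = 0.9515 mol
O: 45.676 g ÷ 16.00 g/mol = 2.855 mol
Divide by the smallest (0.9515 mol N): C 3.000, H 7.000, N 1.000, O 3.000
→ C3H7NO3
Empirical-formula mass = 105.10 g/mol
n = 211 / 105.10 = 2.01 ≈ 2
Molecular formula = (C3H7NO3)×2 = C6H14N2O6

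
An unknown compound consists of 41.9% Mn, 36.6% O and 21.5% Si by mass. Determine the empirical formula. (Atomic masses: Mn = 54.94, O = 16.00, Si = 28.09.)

Assume 100 g: 41.9 g Mn, 36.6 g O, 21.5 g Si.
Mn: 41.9 g ÷ 54.94 g/mol = 0.7627 mol
O: 36.6 g ÷ 16.00 g/mol = 2.288 mol
Si: 21.5 g ÷ 28.09 g/mol = 0.7654 mol
Ratios (÷ 0.7627): Mn 1.000, O 2.999, Si 1.004
→ MnO3Si

MnO3Si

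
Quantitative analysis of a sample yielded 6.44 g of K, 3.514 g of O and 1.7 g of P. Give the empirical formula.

K: 6.44 g ÷ 39.10 g/mol = 0.1647 mol
O: 3.514 g ÷ 16.00 g/mol = 0.2196 mol
P: 1.7 g ÷ 30.97 g/mol = 0.05489 mol
Smallest is P at 0.05489 mol; normalising gives K 3.001, O 4.001, P 1.000
≈ 3:4:1 → K3O4P

K3O4P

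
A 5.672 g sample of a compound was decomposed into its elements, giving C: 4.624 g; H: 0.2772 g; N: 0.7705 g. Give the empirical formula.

Moles — C: 4.624 / 12.01 = 0.385 mol; H: 0.2772 / 1.008 = 0.275 mol; N: 0.7705 / 14.01 = 0.055 mol
Divide by the smallest (0.055 mol N): C 7.001, H 5.000, N 1.000
→ C7H5N

C7H5N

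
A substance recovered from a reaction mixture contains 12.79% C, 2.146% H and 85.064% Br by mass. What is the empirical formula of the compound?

CH2Br

Assume 100 g: 12.79 g C, 2.146 g H, 85.064 g Br.
C: 12.79 g ÷ 12.01 g/mol = 1.065 mol
H: 2.146 g ÷ 1.008 g/mol = 2.129 mol
Br: 85.064 g ÷ 79.90 g/mol = 1.065 mol
Smallest is Br at 1.065 mol; normalising gives C 1.000, H 2.000, Br 1.000
Ratio ≈ 1:2:1, so the empirical formula is CH2Br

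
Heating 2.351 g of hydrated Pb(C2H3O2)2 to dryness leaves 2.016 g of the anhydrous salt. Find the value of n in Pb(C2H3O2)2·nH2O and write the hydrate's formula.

Mass of water lost = 2.351 − 2.016 = 0.335 g → 0.335 / 18.02 = 0.01859 mol H2O
Molar mass of Pb(C2H3O2)2 = 325.29 g/mol → mol Pb(C2H3O2)2 = 2.016 / 325.29 = 0.006198
n = 0.01859 / 0.006198 = 3.00 ≈ 3 → Pb(C2H3O2)2·3H2O

Pb(C2H3O2)2·3H2O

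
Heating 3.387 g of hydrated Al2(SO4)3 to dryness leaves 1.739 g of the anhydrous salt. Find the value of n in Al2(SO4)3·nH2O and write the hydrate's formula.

Al2(SO4)3·18H2O

Mass of water lost = 3.387 − 1.739 = 1.648 g → 1.648 / 18.02 = 0.09145 mol H2O
Molar mass of Al2(SO4)3 = 342.17 g/mol → mol Al2(SO4)3 = 1.739 / 342.17 = 0.005082
n = 0.09145 / 0.005082 = 17.99 ≈ 18 → Al2(SO4)3·18H2O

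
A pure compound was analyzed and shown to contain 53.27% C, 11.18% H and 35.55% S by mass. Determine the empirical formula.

C4H10S

Assume 100 g: 53.27 g C, 11.18 g H, 35.55 g S.
Moles — C: 53.27 / 12.01 = 4.435 mol; H: 11.18 / 1.008 = 11.09 mol; S: 35.55 / 32.07 = 1.109 mol
Smallest is S at 1.109 mol; normalising gives C 4.001, H 10.006, S 1.000
≈ 4:10:1 → C4H10S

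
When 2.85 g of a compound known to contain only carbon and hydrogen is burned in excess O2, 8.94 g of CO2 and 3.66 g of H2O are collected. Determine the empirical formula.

mol C = 8.94 / 44.01 = 0.2031; mass C = 0.2031 × 12.01 = 2.440 g
mol H = 2 × (3.66 / 18.02) = 0.4062; mass H = 0.4062 × 1.008 = 0.4095 g
Divide by the smallest (0.2031 mol C): C 1.000, H 2.000
≈ 1:2 → CH2

CH2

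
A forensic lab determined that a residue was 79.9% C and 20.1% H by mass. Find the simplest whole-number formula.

CH3

Assume 100 g: 79.9 g C, 20.1 g H.
n(C) = 79.9/12.01 = 6.653, n(H) = 20.1/1.008 = 19.94
Divide by the smallest (6.653 mol C): C 1.000, H 2.997
→ CH3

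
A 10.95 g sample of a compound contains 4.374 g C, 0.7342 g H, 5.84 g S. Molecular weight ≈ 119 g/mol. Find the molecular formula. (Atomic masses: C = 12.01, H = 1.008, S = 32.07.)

Moles — C: 4.374 / 12.01 = 0.3642 mol; H: 0.7342 / 1.008 = 0.7284 mol; S: 5.84 / 32.07 = 0.1821 mol
Smallest is S at 0.1821 mol; normalising gives C 2.000, H 4.000, S 1.000
→ C2H4S
Empirical-formula mass = 60.12 g/mol
n = 119 / 60.12 = 1.98 ≈ 2
Molecular formula = (C2H4S)×2 = C4H8S2

C4H8S2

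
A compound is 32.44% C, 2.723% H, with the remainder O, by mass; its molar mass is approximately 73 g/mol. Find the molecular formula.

Assume 100 g: 32.44 g C, 2.723 g H, 64.837 g O.
n(C) = 32.44/12.01 = 2.701, n(H) = 2.723/1.008 = 2.701, n(O) = 64.837/16.00 = 4.052
Ratios (÷ 2.701): C 1.000, H 1.000, O 1.500
Scaling by 2: C 2.00, H 2.00, O 3.00 → C2H2O3
Empirical-formula mass = 74.04 g/mol
n = 73 / 74.04 = 0.99 ≈ 1
Molecular formula = empirical formula = C2H2O3

C2H2O3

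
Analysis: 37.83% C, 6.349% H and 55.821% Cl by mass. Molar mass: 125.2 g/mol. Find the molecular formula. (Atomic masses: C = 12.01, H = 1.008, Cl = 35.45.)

C4H8Cl2

Assume 100 g: 37.83 g C, 6.349 g H, 55.821 g Cl.
n(C) = 37.83/12.01 = 3.15, n(H) = 6.349/1.008 = 6.299, n(Cl) = 55.821/35.45 = 1.575
Ratios (÷ 1.575): C 2.000, H 4.000, Cl 1.000
Ratio ≈ 2:4:1, so the empirical formula is C2H4Cl
Empirical-formula mass = 63.50 g/mol
n = 125.2 / 63.50 = 1.97 ≈ 2
Molecular formula = (C2H4Cl)×2 = C4H8Cl2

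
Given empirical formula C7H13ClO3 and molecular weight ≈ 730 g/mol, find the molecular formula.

Empirical-formula mass = 180.62 g/mol
n = 730 / 180.62 = 4.04 ≈ 4
Molecular formula = (C7H13ClO3)4 = C28H52Cl4O12

C28H52Cl4O12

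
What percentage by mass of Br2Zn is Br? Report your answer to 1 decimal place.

71.0%

Molar mass = 2(79.90) + 1(65.38) = 225.180 g/mol
Mass of Br per mole = 2 × 79.90 = 159.800 g
% Br = 159.800 / 225.180 × 100 = 71.0%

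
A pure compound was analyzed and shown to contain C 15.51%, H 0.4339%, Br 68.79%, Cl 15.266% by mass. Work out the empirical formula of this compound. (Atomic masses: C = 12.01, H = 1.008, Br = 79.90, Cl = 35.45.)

Assume 100 g: 15.51 g C, 0.4339 g H, 68.79 g Br, 15.266 g Cl.
Moles — C: 15.51 / 12.01 = 1.291 mol; H: 0.4339 / 1.008 = 0.4305 mol; Br: 68.79 / 79.90 = 0.861 mol; Cl: 15.266 / 35.45 = 0.4306 mol
Ratios (÷ 0.4305): C 3.000, H 1.000, Br 2.000, Cl 1.000
→ C3HBr2Cl

C3HBr2Cl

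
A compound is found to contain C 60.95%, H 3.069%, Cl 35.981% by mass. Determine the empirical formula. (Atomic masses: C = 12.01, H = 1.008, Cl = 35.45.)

C5H3Cl

Assume 100 g: 60.95 g C, 3.069 g H, 35.981 g Cl.
n(C) = 60.95/12.01 = 5.075, n(H) = 3.069/1.008 = 3.045, n(Cl) = 35.981/35.45 = 1.015
Smallest is Cl at 1.015 mol; normalising gives C 5.000, H 3.000, Cl 1.000
Ratio ≈ 5:3:1, so the empirical formula is C5H3Cl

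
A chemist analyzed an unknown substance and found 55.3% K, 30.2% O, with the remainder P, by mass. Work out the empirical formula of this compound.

K3O4P

Assume 100 g: 55.3 g K, 30.2 g O, 14.5 g P.
Moles — K: 55.3 / 39.10 = 1.414 mol; O: 30.2 / 16.00 = 1.887 mol; P: 14.5 / 30.97 = 0.4682 mol
Ratios (÷ 0.4682): K 3.021, O 4.031, P 1.000
→ K3O4P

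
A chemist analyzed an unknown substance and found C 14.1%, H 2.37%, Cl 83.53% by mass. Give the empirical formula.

Assume 100 g: 14.1 g C, 2.37 g H, 83.53 g Cl.
C: 14.1 g ÷ 12.01 g/mol = 1.174 mol
H: 2.37 g ÷ 1.008 g/mol = 2.351 mol
Cl: 83.53 g ÷ 35.45 g/mol = 2.356 mol
Divide by the smallest (1.174 mol C): C 1.000, H 2.003, Cl 2.007
→ CH2Cl2

CH2Cl2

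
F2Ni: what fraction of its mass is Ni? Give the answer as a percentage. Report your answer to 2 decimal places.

60.70%

Molar mass = 2(19.00) + 1(58.69) = 96.690 g/mol
Mass of Ni per mole = 1 × 58.69 = 58.690 g
% Ni = 58.690 / 96.690 × 100 = 60.70%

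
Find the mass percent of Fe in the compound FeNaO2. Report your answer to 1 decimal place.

Molar mass = 1(55.85) + 1(22.99) + 2(16.00) = 110.840 g/mol
Mass of Fe per mole = 1 × 55.85 = 55.850 g
% Fe = 55.850 / 110.840 × 100 = 50.4%

50.4%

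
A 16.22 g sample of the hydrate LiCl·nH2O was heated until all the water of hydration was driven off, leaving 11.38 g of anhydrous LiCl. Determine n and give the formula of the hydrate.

LiCl·H2O

Mass of water lost = 16.22 − 11.38 = 4.84 g → 4.84 / 18.02 = 0.2686 mol H2O
Molar mass of LiCl = 42.39 g/mol → mol LiCl = 11.38 / 42.39 = 0.2685
n = 0.2686 / 0.2685 = 1.00 ≈ 1 → LiCl·H2O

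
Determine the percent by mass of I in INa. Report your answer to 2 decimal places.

Molar mass = 1(126.90) + 1(22.99) = 149.890 g/mol
Mass of I per mole = 1 × 126.90 = 126.900 g
% I = 126.900 / 149.890 × 100 = 84.66%

84.66%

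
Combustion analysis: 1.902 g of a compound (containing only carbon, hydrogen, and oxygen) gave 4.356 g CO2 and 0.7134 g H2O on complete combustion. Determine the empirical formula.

mol C = 4.356 / 44.01 = 0.09898; mass C = 0.09898 × 12.01 = 1.189 g
mol H = 2 × (0.7134 / 18.02) = 0.07918; mass H = 0.07918 × 1.008 = 0.07981 g
mass O = 1.902 − (1.269) = 0.6335 g → mol O = 0.03959
Ratios (÷ 0.03959): C 2.500, H 2.000, O 1.000
Multiply by 2: C 5.00, H 4.00, O 2.00 → C5H4O2

C5H4O2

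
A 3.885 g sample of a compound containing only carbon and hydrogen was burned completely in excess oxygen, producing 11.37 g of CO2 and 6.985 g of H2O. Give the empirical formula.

mol C = 11.37 / 44.01 = 0.2584; mass C = 0.2584 × 12.01 = 3.103 g
mol H = 2 × (6.985 / 18.02) = 0.7752; mass H = 0.7752 × 1.008 = 0.7815 g
Ratios (÷ 0.2584): C 1.000, H 3.001
Ratio ≈ 1:3, so the empirical formula is CH3

CH3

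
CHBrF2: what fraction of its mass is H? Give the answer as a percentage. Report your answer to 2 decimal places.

Molar mass = 1(12.01) + 1(1.008) + 1(79.90) + 2(19.00) = 130.918 g/mol
Mass of H per mole = 1 × 1.008 = 1.008 g
% H = 1.008 / 130.918 × 100 = 0.77%

0.77%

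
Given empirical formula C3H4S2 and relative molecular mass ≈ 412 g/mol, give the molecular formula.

C12H16S8

Empirical-formula mass = 104.20 g/mol
n = 412 / 104.20 = 3.95 ≈ 4
Molecular formula = (C3H4S2)4 = C12H16S8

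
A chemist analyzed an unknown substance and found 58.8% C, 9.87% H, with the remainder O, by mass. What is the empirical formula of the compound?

Assume 100 g: 58.8 g C, 9.87 g H, 31.33 g O.
C: 58.8 g ÷ 12.01 g/mol = 4.896 mol
H: 9.87 g ÷ 1.008 g/mol = 9.792 mol
O: 31.33 g ÷ 16.00 g/mol = 1.958 mol
Smallest is O at 1.958 mol; normalising gives C 2.500, H 5.001, O 1.000
Multiply by 2: C 5.00, H 10.00, O 2.00 → C5H10O2

C5H10O2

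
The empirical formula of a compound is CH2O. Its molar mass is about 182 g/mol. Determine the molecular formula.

C6H12O6

Empirical-formula mass = 30.03 g/mol
n = 182 / 30.03 = 6.06 ≈ 6
Molecular formula = (CH2O)6 = C6H12O6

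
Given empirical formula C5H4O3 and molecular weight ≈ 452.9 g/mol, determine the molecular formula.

C20H16O12

Empirical-formula mass = 112.08 g/mol
n = 452.9 / 112.08 = 4.04 ≈ 4
Molecular formula = (C5H4O3)4 = C20H16O12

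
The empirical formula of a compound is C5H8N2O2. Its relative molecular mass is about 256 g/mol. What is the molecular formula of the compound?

C10H16N4O4

Empirical-formula mass = 128.13 g/mol
n = 256 / 128.13 = 2.00 ≈ 2
Molecular formula = (C5H8N2O2)2 = C10H16N4O4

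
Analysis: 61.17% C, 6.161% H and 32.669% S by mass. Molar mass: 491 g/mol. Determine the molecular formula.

Assume 100 g: 61.17 g C, 6.161 g H, 32.669 g S.
Moles — C: 61.17 / 12.01 = 5.093 mol; H: 6.161 / 1.008 = 6.112 mol; S: 32.669 / 32.07 = 1.019 mol
Smallest is S at 1.019 mol; normalising gives C 5.000, H 6.000, S 1.000
Ratio ≈ 5:6:1, so the empirical formula is C5H6S
Empirical-formula mass = 98.17 g/mol
n = 491 / 98.17 = 5.00 ≈ 5
Molecular formula = (C5H6S)×5 = C25H30S5

C25H30S5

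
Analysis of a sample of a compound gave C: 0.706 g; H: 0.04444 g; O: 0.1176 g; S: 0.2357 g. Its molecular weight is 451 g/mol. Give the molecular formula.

C24H18O3S3

C: 0.706 g ÷ 12.01 g/mol = 0.05878 mol
H: 0.04444 g ÷ 1.008 g/mol = 0.04409 mol
O: 0.1176 g ÷ 16.00 g/mol = 0.00735 mol
S: 0.2357 g ÷ 32.07 g/mol = 0.00735 mol
Divide by the smallest (0.00735 mol S): C 7.998, H 5.999, O 1.000, S 1.000
→ C8H6OS
Empirical-formula mass = 150.20 g/mol
n = 451 / 150.20 = 3.00 ≈ 3
Molecular formula = (C8H6OS)×3 = C24H18O3S3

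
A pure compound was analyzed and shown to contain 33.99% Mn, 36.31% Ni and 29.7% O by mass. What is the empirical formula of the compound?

MnNiO3

Assume 100 g: 33.99 g Mn, 36.31 g Ni, 29.7 g O.
Mn: 33.99 g ÷ 54.94 g/mol = 0.6187 mol
Ni: 36.31 g ÷ 58.69 g/mol = 0.6187 mol
O: 29.7 g ÷ 16.00 g/mol = 1.856 mol
Ratios (÷ 0.6187): Mn 1.000, Ni 1.000, O 3.000
≈ 1:1:3 → MnNiO3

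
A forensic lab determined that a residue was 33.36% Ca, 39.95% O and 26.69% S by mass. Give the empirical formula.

Assume 100 g: 33.36 g Ca, 39.95 g O, 26.69 g S.
Ca: 33.36 g ÷ 40.08 g/mol = 0.8323 mol
O: 39.95 g ÷ 16.00 g/mol = 2.497 mol
S: 26.69 g ÷ 32.07 g/mol = 0.8322 mol
Divide by the smallest (0.8322 mol S): Ca 1.000, O 3.000, S 1.000
≈ 1:3:1 → CaO3S

CaO3S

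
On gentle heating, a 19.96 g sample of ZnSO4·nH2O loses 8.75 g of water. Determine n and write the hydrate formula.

ZnSO4·7H2O

Mass of anhydrous ZnSO4 = 19.96 − 8.75 = 11.21 g
mol H2O = 8.75 / 18.02 = 0.4856
Molar mass of ZnSO4 = 161.45 g/mol → mol ZnSO4 = 11.21 / 161.45 = 0.06943
n = 0.4856 / 0.06943 = 6.99 ≈ 7 → ZnSO4·7H2O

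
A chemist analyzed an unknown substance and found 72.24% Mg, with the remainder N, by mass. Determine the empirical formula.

Mg3N2

Assume 100 g: 72.24 g Mg, 27.76 g N.
n(Mg) = 72.24/24.31 = 2.972, n(N) = 27.76/14.01 = 1.981
Ratios (÷ 1.981): Mg 1.500, N 1.000
Scaling by 2: Mg 3.00, N 2.00 → Mg3N2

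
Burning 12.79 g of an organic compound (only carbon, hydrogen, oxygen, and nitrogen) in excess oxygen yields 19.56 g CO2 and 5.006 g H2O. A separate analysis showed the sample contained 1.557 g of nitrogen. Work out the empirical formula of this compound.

mol C = 19.56 / 44.01 = 0.4444; mass C = 0.4444 × 12.01 = 5.338 g
mol H = 2 × (5.006 / 18.02) = 0.5556; mass H = 0.5556 × 1.008 = 0.5600 g
mol N = 1.557 / 14.01 = 0.1111
mass O = 12.79 − (7.455) = 5.335 g → mol O = 0.3334
Smallest is N at 0.1111 mol; normalising gives C 3.999, H 4.999, N 1.000, O 3.000
Ratio ≈ 4:5:1:3, so the empirical formula is C4H5NO3

C4H5NO3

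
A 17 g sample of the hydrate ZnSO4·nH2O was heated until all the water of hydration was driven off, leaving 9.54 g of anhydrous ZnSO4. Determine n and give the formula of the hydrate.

Mass of water lost = 17 − 9.54 = 7.46 g → 7.46 / 18.02 = 0.414 mol H2O
Molar mass of ZnSO4 = 161.45 g/mol → mol ZnSO4 = 9.54 / 161.45 = 0.05909
n = 0.414 / 0.05909 = 7.01 ≈ 7 → ZnSO4·7H2O

ZnSO4·7H2O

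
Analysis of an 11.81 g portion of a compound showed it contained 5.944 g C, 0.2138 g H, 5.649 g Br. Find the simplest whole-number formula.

C7H3Br

C: 5.944 g ÷ 12.01 g/mol = 0.4949 mol
H: 0.2138 g ÷ 1.008 g/mol = 0.2121 mol
Br: 5.649 g ÷ 79.90 g/mol = 0.0707 mol
Ratios (÷ 0.0707): C 7.000, H 3.000, Br 1.000
→ C7H3Br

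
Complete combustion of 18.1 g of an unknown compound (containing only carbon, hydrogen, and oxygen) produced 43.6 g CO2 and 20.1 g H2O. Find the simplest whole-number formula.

C4H9O

mol C = 43.6 / 44.01 = 0.9907; mass C = 0.9907 × 12.01 = 11.90 g
mol H = 2 × (20.1 / 18.02) = 2.231; mass H = 2.231 × 1.008 = 2.249 g
mass O = 18.1 − (14.15) = 3.953 g → mol O = 0.2471
Smallest is O at 0.2471 mol; normalising gives C 4.010, H 9.029, O 1.000
Ratio ≈ 4:9:1, so the empirical formula is C4H9O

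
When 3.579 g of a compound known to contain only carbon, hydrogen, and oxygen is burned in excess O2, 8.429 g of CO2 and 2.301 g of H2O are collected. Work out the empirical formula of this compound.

mol C = 8.429 / 44.01 = 0.1915; mass C = 0.1915 × 12.01 = 2.300 g
mol H = 2 × (2.301 / 18.02) = 0.2554; mass H = 0.2554 × 1.008 = 0.2574 g
mass O = 3.579 − (2.558) = 1.021 g → mol O = 0.06384
Divide by the smallest (0.06384 mol O): C 3.000, H 4.001, O 1.000
≈ 3:4:1 → C3H4O

C3H4O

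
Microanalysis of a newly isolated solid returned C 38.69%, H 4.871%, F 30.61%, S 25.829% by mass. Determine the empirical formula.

C4H6F2S

Assume 100 g: 38.69 g C, 4.871 g H, 30.61 g F, 25.829 g S.
n(C) = 38.69/12.01 = 3.221, n(H) = 4.871/1.008 = 4.832, n(F) = 30.61/19.00 = 1.611, n(S) = 25.829/32.07 = 0.8054
Divide by the smallest (0.8054 mol S): C 4.000, H 6.000, F 2.000, S 1.000
Ratio ≈ 4:6:2:1, so the empirical formula is C4H6F2S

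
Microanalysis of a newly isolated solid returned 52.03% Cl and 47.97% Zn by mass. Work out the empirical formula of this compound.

Cl2Zn

Assume 100 g: 52.03 g Cl, 47.97 g Zn.
Cl: 52.03 g ÷ 35.45 g/mol = 1.468 mol
Zn: 47.97 g ÷ 65.38 g/mol = 0.7337 mol
Smallest is Zn at 0.7337 mol; normalising gives Cl 2.000, Zn 1.000
Ratio ≈ 2:1, so the empirical formula is Cl2Zn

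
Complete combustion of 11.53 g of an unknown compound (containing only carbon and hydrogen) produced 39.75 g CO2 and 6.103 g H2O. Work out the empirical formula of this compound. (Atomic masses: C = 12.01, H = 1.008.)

C4H3

mol C = 39.75 / 44.01 = 0.9032; mass C = 0.9032 × 12.01 = 10.85 g
mol H = 2 × (6.103 / 18.02) = 0.6774; mass H = 0.6774 × 1.008 = 0.6828 g
Smallest is H at 0.6774 mol; normalising gives C 1.333, H 1.000
Multiply by 3: C 4.00, H 3.00 → C4H3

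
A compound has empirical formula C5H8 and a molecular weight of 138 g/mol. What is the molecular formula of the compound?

C10H16

Empirical-formula mass = 68.11 g/mol
n = 138 / 68.11 = 2.03 ≈ 2
Molecular formula = (C5H8)2 = C10H16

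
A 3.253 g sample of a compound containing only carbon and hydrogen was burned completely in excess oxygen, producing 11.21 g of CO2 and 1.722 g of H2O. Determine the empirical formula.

mol C = 11.21 / 44.01 = 0.2547; mass C = 0.2547 × 12.01 = 3.059 g
mol H = 2 × (1.722 / 18.02) = 0.1911; mass H = 0.1911 × 1.008 = 0.1926 g
Ratios (÷ 0.1911): C 1.333, H 1.000
Scaling by 3: C 4.00, H 3.00 → C4H3

C4H3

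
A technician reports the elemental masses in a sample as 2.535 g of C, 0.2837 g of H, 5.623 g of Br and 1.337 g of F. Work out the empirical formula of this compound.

C: 2.535 g ÷ 12.01 g/mol = 0.2111 mol
H: 0.2837 g ÷ 1.008 g/mol = 0.2814 mol
Br: 5.623 g ÷ 79.90 g/mol = 0.07038 mol
F: 1.337 g ÷ 19.00 g/mol = 0.07037 mol
Divide by the smallest (0.07037 mol F): C 3.000, H 4.000, Br 1.000, F 1.000
≈ 3:4:1:1 → C3H4BrF

C3H4BrF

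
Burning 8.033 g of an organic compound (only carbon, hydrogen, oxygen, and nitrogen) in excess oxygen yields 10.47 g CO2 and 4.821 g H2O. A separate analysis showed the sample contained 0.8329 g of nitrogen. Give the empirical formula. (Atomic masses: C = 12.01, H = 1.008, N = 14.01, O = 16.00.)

mol C = 10.47 / 44.01 = 0.2379; mass C = 0.2379 × 12.01 = 2.857 g
mol H = 2 × (4.821 / 18.02) = 0.5351; mass H = 0.5351 × 1.008 = 0.5394 g
mol N = 0.8329 / 14.01 = 0.05945
mass O = 8.033 − (4.229) = 3.804 g → mol O = 0.2377
Smallest is N at 0.05945 mol; normalising gives C 4.002, H 9.000, N 1.000, O 3.999
Ratio ≈ 4:9:1:4, so the empirical formula is C4H9NO4

C4H9NO4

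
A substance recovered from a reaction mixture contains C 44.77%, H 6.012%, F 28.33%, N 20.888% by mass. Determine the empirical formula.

C5H8F2N2

Assume 100 g: 44.77 g C, 6.012 g H, 28.33 g F, 20.888 g N.
Moles — C: 44.77 / 12.01 = 3.728 mol; H: 6.012 / 1.008 = 5.964 mol; F: 28.33 / 19.00 = 1.491 mol; N: 20.888 / 14.01 = 1.491 mol
Divide by the smallest (1.491 mol N): C 2.500, H 4.000, F 1.000, N 1.000
×2: C 5.00, H 8.00, F 2.00, N 2.00 → C5H8F2N2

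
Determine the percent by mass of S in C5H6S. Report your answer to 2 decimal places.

32.67%

Molar mass = 5(12.01) + 6(1.008) + 1(32.07) = 98.168 g/mol
Mass of S per mole = 1 × 32.07 = 32.070 g
% S = 32.070 / 98.168 × 100 = 32.67%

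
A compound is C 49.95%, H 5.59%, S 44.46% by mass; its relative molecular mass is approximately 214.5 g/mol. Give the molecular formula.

C9H12S3

Assume 100 g: 49.95 g C, 5.59 g H, 44.46 g S.
n(C) = 49.95/12.01 = 4.159, n(H) = 5.59/1.008 = 5.546, n(S) = 44.46/32.07 = 1.386
Divide by the smallest (1.386 mol S): C 3.000, H 4.000, S 1.000
→ C3H4S
Empirical-formula mass = 72.13 g/mol
n = 214.5 / 72.13 = 2.97 ≈ 3
Molecular formula = (C3H4S)×3 = C9H12S3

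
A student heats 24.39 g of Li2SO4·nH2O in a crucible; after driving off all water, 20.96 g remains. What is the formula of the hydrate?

Li2SO4·H2O

Mass of water lost = 24.39 − 20.96 = 3.43 g → 3.43 / 18.02 = 0.1903 mol H2O
Molar mass of Li2SO4 = 109.95 g/mol → mol Li2SO4 = 20.96 / 109.95 = 0.1906
n = 0.1903 / 0.1906 = 1.00 ≈ 1 → Li2SO4·H2O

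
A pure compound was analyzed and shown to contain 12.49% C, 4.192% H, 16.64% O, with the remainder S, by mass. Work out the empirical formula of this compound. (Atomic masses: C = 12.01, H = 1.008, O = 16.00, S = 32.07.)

CH4OS2

Assume 100 g: 12.49 g C, 4.192 g H, 16.64 g O, 66.678 g S.
Moles — C: 12.49 / 12.01 = 1.04 mol; H: 4.192 / 1.008 = 4.159 mol; O: 16.64 / 16.00 = 1.04 mol; S: 66.678 / 32.07 = 2.079 mol
Divide by the smallest (1.04 mol C): C 1.000, H 3.999, O 1.000, S 1.999
Ratio ≈ 1:4:1:2, so the empirical formula is CH4OS2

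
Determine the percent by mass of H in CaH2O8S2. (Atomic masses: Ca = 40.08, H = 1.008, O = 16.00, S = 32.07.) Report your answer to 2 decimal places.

0.86%

Molar mass = 1(40.08) + 2(1.008) + 8(16.00) + 2(32.07) = 234.236 g/mol
Mass of H per mole = 2 × 1.008 = 2.016 g
% H = 2.016 / 234.236 × 100 = 0.86%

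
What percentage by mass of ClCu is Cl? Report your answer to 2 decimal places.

Molar mass = 1(35.45) + 1(63.55) = 99.000 g/mol
Mass of Cl per mole = 1 × 35.45 = 35.450 g
% Cl = 35.450 / 99.000 × 100 = 35.81%

35.81%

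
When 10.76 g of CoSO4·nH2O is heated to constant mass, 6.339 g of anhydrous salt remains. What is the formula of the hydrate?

CoSO4·6H2O

Mass of water lost = 10.76 − 6.339 = 4.421 g → 4.421 / 18.02 = 0.2453 mol H2O
Molar mass of CoSO4 = 155.00 g/mol → mol CoSO4 = 6.339 / 155.00 = 0.0409
n = 0.2453 / 0.0409 = 6.00 ≈ 6 → CoSO4·6H2O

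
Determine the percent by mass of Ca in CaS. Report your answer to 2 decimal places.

55.55%

Molar mass = 1(40.08) + 1(32.07) = 72.150 g/mol
Mass of Ca per mole = 1 × 40.08 = 40.080 g
% Ca = 40.080 / 72.150 × 100 = 55.55%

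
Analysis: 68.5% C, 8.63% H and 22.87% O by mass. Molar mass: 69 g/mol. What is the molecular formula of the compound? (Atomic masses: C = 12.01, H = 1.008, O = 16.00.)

C4H6O

Assume 100 g: 68.5 g C, 8.63 g H, 22.87 g O.
C: 68.5 g ÷ 12.01 g/mol = 5.704 mol
H: 8.63 g ÷ 1.008 g/mol = 8.562 mol
O: 22.87 g ÷ 16.00 g/mol = 1.429 mol
Divide by the smallest (1.429 mol O): C 3.990, H 5.990, O 1.000
≈ 4:6:1 → C4H6O
Empirical-formula mass = 70.09 g/mol
n = 69 / 70.09 = 0.98 ≈ 1
Molecular formula = empirical formula = C4H6O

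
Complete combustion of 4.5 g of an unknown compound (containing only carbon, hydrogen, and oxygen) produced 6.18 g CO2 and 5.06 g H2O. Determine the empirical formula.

mol C = 6.18 / 44.01 = 0.1404; mass C = 0.1404 × 12.01 = 1.686 g
mol H = 2 × (5.06 / 18.02) = 0.5616; mass H = 0.5616 × 1.008 = 0.5661 g
mass O = 4.5 − (2.253) = 2.247 g → mol O = 0.1405
Divide by the smallest (0.1404 mol C): C 1.000, H 3.999, O 1.000
Ratio ≈ 1:4:1, so the empirical formula is CH4O

CH4O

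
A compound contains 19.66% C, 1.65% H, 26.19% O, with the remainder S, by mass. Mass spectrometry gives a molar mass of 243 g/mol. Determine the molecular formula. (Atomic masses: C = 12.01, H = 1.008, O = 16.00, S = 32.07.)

Assume 100 g: 19.66 g C, 1.65 g H, 26.19 g O, 52.5 g S.
C: 19.66 g ÷ 12.01 g/mol = 1.637 mol
H: 1.65 g ÷ 1.008 g/mol = 1.637 mol
O: 26.19 g ÷ 16.00 g/mol = 1.637 mol
S: 52.5 g ÷ 32.07 g/mol = 1.637 mol
Smallest is O at 1.637 mol; normalising gives C 1.000, H 1.000, O 1.000, S 1.000
≈ 1:1:1:1 → CHOS
Empirical-formula mass = 61.09 g/mol
n = 243 / 61.09 = 3.98 ≈ 4
Molecular formula = (CHOS)×4 = C4H4O4S4

C4H4O4S4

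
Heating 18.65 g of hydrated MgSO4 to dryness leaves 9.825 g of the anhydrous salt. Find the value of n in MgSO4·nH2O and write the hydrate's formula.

MgSO4·6H2O

Mass of water lost = 18.65 − 9.825 = 8.825 g → 8.825 / 18.02 = 0.4897 mol H2O
Molar mass of MgSO4 = 120.38 g/mol → mol MgSO4 = 9.825 / 120.38 = 0.08162
n = 0.4897 / 0.08162 = 6.00 ≈ 6 → MgSO4·6H2O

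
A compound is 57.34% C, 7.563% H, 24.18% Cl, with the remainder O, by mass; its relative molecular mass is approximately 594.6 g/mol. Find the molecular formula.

C28H44Cl4O4

Assume 100 g: 57.34 g C, 7.563 g H, 24.18 g Cl, 10.917 g O.
n(C) = 57.34/12.01 = 4.774, n(H) = 7.563/1.008 = 7.503, n(Cl) = 24.18/35.45 = 0.6821, n(O) = 10.917/16.00 = 0.6823
Divide by the smallest (0.6821 mol Cl): C 7.000, H 11.000, Cl 1.000, O 1.000
≈ 7:11:1:1 → C7H11ClO
Empirical-formula mass = 146.61 g/mol
n = 594.6 / 146.61 = 4.06 ≈ 4
Molecular formula = (C7H11ClO)×4 = C28H44Cl4O4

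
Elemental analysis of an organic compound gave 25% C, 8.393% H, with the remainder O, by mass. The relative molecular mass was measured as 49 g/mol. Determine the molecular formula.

Assume 100 g: 25 g C, 8.393 g H, 66.607 g O.
Moles — C: 25 / 12.01 = 2.082 mol; H: 8.393 / 1.008 = 8.326 mol; O: 66.607 / 16.00 = 4.163 mol
Divide by the smallest (2.082 mol C): C 1.000, H 4.000, O 2.000
≈ 1:4:2 → CH4O2
Empirical-formula mass = 48.04 g/mol
n = 49 / 48.04 = 1.02 ≈ 1
Molecular formula = empirical formula = CH4O2

CH4O2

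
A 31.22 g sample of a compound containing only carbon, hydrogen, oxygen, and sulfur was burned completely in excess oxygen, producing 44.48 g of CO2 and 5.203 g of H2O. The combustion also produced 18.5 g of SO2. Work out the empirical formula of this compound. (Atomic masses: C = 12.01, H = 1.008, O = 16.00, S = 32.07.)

C7H4O4S2

mol C = 44.48 / 44.01 = 1.011; mass C = 1.011 × 12.01 = 12.14 g
mol H = 2 × (5.203 / 18.02) = 0.5775; mass H = 0.5775 × 1.008 = 0.5821 g
mol S = 18.5 / 64.07 = 0.2887; mass S = 9.260 g
mass O = 31.22 − (21.98) = 9.240 g → mol O = 0.5775
Divide by the smallest (0.2887 mol S): C 3.500, H 2.000, O 2.000, S 1.000
Scaling by 2: C 7.00, H 4.00, O 4.00, S 2.00 → C7H4O4S2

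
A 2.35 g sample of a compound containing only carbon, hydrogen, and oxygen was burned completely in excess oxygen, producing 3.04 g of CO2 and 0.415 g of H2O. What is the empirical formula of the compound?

mol C = 3.04 / 44.01 = 0.06908; mass C = 0.06908 × 12.01 = 0.8296 g
mol H = 2 × (0.415 / 18.02) = 0.04606; mass H = 0.04606 × 1.008 = 0.04643 g
mass O = 2.35 − (0.8760) = 1.474 g → mol O = 0.09212
Divide by the smallest (0.04606 mol H): C 1.500, H 1.000, O 2.000
Scaling by 2: C 3.00, H 2.00, O 4.00 → C3H2O4

C3H2O4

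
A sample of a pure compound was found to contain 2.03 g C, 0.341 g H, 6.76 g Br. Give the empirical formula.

n(C) = 2.03/12.01 = 0.169, n(H) = 0.341/1.008 = 0.3383, n(Br) = 6.76/79.90 = 0.08461
Ratios (÷ 0.08461): C 1.998, H 3.998, Br 1.000
≈ 2:4:1 → C2H4Br

C2H4Br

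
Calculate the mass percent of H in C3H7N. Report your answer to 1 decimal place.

Molar mass = 3(12.01) + 7(1.008) + 1(14.01) = 57.096 g/mol
Mass of H per mole = 7 × 1.008 = 7.056 g
% H = 7.056 / 57.096 × 100 = 12.4%

12.4%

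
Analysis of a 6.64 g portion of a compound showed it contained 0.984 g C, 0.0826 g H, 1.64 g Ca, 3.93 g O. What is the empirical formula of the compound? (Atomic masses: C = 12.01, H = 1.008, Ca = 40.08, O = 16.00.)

C2H2CaO6

C: 0.984 g ÷ 12.01 g/mol = 0.08193 mol
H: 0.0826 g ÷ 1.008 g/mol = 0.08194 mol
Ca: 1.64 g ÷ 40.08 g/mol = 0.04092 mol
O: 3.93 g ÷ 16.00 g/mol = 0.2456 mol
Smallest is Ca at 0.04092 mol; normalising gives C 2.002, H 2.003, Ca 1.000, O 6.003
Ratio ≈ 2:2:1:6, so the empirical formula is C2H2CaO6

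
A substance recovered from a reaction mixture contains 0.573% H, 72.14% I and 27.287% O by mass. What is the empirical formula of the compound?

Assume 100 g: 0.573 g H, 72.14 g I, 27.287 g O.
Moles — H: 0.573 / 1.008 = 0.5685 mol; I: 72.14 / 126.90 = 0.5685 mol; O: 27.287 / 16.00 = 1.705 mol
Divide by the smallest (0.5685 mol H): H 1.000, I 1.000, O 3.000
Ratio ≈ 1:1:3, so the empirical formula is HIO3

HIO3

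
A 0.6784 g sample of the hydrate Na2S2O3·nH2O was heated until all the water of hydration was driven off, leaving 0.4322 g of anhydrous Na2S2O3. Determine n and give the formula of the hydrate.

Na2S2O3·5H2O

Mass of water lost = 0.6784 − 0.4322 = 0.2462 g → 0.2462 / 18.02 = 0.01366 mol H2O
Molar mass of Na2S2O3 = 158.12 g/mol → mol Na2S2O3 = 0.4322 / 158.12 = 0.002733
n = 0.01366 / 0.002733 = 5.00 ≈ 5 → Na2S2O3·5H2O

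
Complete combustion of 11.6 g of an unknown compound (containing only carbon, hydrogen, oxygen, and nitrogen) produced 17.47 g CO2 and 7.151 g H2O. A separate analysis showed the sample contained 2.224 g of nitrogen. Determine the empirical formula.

mol C = 17.47 / 44.01 = 0.3970; mass C = 0.3970 × 12.01 = 4.767 g
mol H = 2 × (7.151 / 18.02) = 0.7937; mass H = 0.7937 × 1.008 = 0.8000 g
mol N = 2.224 / 14.01 = 0.1587
mass O = 11.6 − (7.791) = 3.809 g → mol O = 0.2380
Smallest is N at 0.1587 mol; normalising gives C 2.501, H 5.000, N 1.000, O 1.499
Multiply by 2: C 5.00, H 10.00, N 2.00, O 3.00 → C5H10N2O3

C5H10N2O3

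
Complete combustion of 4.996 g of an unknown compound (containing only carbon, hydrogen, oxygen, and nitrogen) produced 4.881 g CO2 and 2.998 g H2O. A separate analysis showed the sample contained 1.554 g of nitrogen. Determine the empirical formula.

mol C = 4.881 / 44.01 = 0.1109; mass C = 0.1109 × 12.01 = 1.332 g
mol H = 2 × (2.998 / 18.02) = 0.3327; mass H = 0.3327 × 1.008 = 0.3354 g
mol N = 1.554 / 14.01 = 0.1109
mass O = 4.996 − (3.221) = 1.775 g → mol O = 0.1109
Smallest is C at 0.1109 mol; normalising gives C 1.000, H 3.000, N 1.000, O 1.000
≈ 1:3:1:1 → CH3NO

CH3NO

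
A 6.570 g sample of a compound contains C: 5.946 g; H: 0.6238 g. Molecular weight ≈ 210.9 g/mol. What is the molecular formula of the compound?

C: 5.946 g ÷ 12.01 g/mol = 0.4951 mol
H: 0.6238 g ÷ 1.008 g/mol = 0.6188 mol
Divide by the smallest (0.4951 mol C): C 1.000, H 1.250
×4: C 4.00, H 5.00 → C4H5
Empirical-formula mass = 53.08 g/mol
n = 210.9 / 53.08 = 3.97 ≈ 4
Molecular formula = (C4H5)×4 = C16H20

C16H20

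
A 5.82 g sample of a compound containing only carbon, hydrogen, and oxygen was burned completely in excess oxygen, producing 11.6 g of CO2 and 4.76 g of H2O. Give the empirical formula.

C2H4O

mol C = 11.6 / 44.01 = 0.2636; mass C = 0.2636 × 12.01 = 3.166 g
mol H = 2 × (4.76 / 18.02) = 0.5283; mass H = 0.5283 × 1.008 = 0.5325 g
mass O = 5.82 − (3.698) = 2.122 g → mol O = 0.1326
Divide by the smallest (0.1326 mol O): C 1.987, H 3.984, O 1.000
≈ 2:4:1 → C2H4O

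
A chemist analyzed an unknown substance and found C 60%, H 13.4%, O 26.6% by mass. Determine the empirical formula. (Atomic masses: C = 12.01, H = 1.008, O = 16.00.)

Assume 100 g: 60 g C, 13.4 g H, 26.6 g O.
C: 60 g ÷ 12.01 g/mol = 4.996 mol
H: 13.4 g ÷ 1.008 g/mol = 13.29 mol
O: 26.6 g ÷ 16.00 g/mol = 1.663 mol
Smallest is O at 1.663 mol; normalising gives C 3.005, H 7.996, O 1.000
→ C3H8O

C3H8O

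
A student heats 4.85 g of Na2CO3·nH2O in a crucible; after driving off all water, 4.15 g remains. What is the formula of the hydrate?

Mass of water lost = 4.85 − 4.15 = 0.7 g → 0.7 / 18.02 = 0.03885 mol H2O
Molar mass of Na2CO3 = 105.99 g/mol → mol Na2CO3 = 4.15 / 105.99 = 0.03915
n = 0.03885 / 0.03915 = 0.99 ≈ 1 → Na2CO3·H2O

Na2CO3·H2O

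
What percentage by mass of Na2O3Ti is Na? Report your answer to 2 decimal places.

32.41%

Molar mass = 2(22.99) + 3(16.00) + 1(47.87) = 141.850 g/mol
Mass of Na per mole = 2 × 22.99 = 45.980 g
% Na = 45.980 / 141.850 × 100 = 32.41%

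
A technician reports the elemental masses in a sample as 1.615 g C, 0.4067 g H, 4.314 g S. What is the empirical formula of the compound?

CH3S

C: 1.615 g ÷ 12.01 g/mol = 0.1345 mol
H: 0.4067 g ÷ 1.008 g/mol = 0.4035 mol
S: 4.314 g ÷ 32.07 g/mol = 0.1345 mol
Ratios (÷ 0.1345): C 1.000, H 3.000, S 1.000
→ CH3S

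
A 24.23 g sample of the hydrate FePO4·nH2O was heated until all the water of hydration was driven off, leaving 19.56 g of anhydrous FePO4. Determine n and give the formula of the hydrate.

Mass of water lost = 24.23 − 19.56 = 4.67 g → 4.67 / 18.02 = 0.2592 mol H2O
Molar mass of FePO4 = 150.82 g/mol → mol FePO4 = 19.56 / 150.82 = 0.1297
n = 0.2592 / 0.1297 = 2.00 ≈ 2 → FePO4·2H2O

FePO4·2H2O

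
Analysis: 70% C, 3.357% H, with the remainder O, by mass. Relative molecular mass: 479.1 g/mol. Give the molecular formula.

Assume 100 g: 70 g C, 3.357 g H, 26.643 g O.
Moles — C: 70 / 12.01 = 5.828 mol; H: 3.357 / 1.008 = 3.33 mol; O: 26.643 / 16.00 = 1.665 mol
Divide by the smallest (1.665 mol O): C 3.500, H 2.000, O 1.000
Multiply by 2: C 7.00, H 4.00, O 2.00 → C7H4O2
Empirical-formula mass = 120.10 g/mol
n = 479.1 / 120.10 = 3.99 ≈ 4
Molecular formula = (C7H4O2)×4 = C28H16O8

C28H16O8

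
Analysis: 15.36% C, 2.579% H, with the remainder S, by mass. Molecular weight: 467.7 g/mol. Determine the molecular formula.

Assume 100 g: 15.36 g C, 2.579 g H, 82.061 g S.
n(C) = 15.36/12.01 = 1.279, n(H) = 2.579/1.008 = 2.559, n(S) = 82.061/32.07 = 2.559
Divide by the smallest (1.279 mol C): C 1.000, H 2.001, S 2.001
→ CH2S2
Empirical-formula mass = 78.17 g/mol
n = 467.7 / 78.17 = 5.98 ≈ 6
Molecular formula = (CH2S2)×6 = C6H12S12

C6H12S12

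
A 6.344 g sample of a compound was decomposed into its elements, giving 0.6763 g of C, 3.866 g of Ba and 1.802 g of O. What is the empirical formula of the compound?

C2BaO4

C: 0.6763 g ÷ 12.01 g/mol = 0.05631 mol
Ba: 3.866 g ÷ 137.33 g/mol = 0.02815 mol
O: 1.802 g ÷ 16.00 g/mol = 0.1126 mol
Divide by the smallest (0.02815 mol Ba): C 2.000, Ba 1.000, O 4.001
Ratio ≈ 2:1:4, so the empirical formula is C2BaO4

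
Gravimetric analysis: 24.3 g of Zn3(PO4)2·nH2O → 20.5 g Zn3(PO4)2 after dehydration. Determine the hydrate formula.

Zn3(PO4)2·4H2O

Mass of water lost = 24.3 − 20.5 = 3.8 g → 3.8 / 18.02 = 0.2109 mol H2O
Molar mass of Zn3(PO4)2 = 386.08 g/mol → mol Zn3(PO4)2 = 20.5 / 386.08 = 0.0531
n = 0.2109 / 0.0531 = 3.97 ≈ 4 → Zn3(PO4)2·4H2O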